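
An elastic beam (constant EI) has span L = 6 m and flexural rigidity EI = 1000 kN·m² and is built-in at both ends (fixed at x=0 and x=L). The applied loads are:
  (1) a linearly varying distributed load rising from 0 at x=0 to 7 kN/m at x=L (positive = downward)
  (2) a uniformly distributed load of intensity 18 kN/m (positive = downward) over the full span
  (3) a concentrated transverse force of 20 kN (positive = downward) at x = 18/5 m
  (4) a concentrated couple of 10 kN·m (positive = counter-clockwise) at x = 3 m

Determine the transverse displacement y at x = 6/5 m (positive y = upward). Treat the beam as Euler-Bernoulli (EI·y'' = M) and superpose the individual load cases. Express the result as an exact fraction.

y(6/5) = -570123/15625000 m

Load 1 — triangular load w₀=7 kN/m (0→w₀ over full span):
  y_1 = -w₀x²(L-x)²(x+2L)/(120LEI) = -7·(6/5)²·(6-(6/5))²·((6/5)+2·6)/(120·6·1000) = -8316/1953125 m
Load 2 — uniform load w=18 kN/m over full span:
  y_2 = -wx²(L-x)²/(24EI) = -18·(6/5)²·(6-(6/5))²/(24·1000) = -1944/78125 m
Load 3 — point force P=20 kN at a=18/5 m (b=L-a=12/5):
  y_3 = -Pb²x²(3aL-(3a+b)x)/(6L³EI)  [x≤a] = -20·(12/5)²·(6/5)²·(3·(18/5)·6-(3·(18/5)+(12/5))·(6/5))/(6·6³·1000) = -2448/390625 m
Load 4 — applied couple M₀=10 kN·m at a=3 m (b=L-a=3):
  y_4 = (R_Ax³/6 - M_Ax²/2)/EI  [x≤a] with R_A=5/2, M_A=5/2 = ((5/2)·(6/5)³/6 - (5/2)·(6/5)²/2)/1000 = -27/25000 m
Superposition: y = Σ y_i = -570123/15625000 m ≈ -0.036488 m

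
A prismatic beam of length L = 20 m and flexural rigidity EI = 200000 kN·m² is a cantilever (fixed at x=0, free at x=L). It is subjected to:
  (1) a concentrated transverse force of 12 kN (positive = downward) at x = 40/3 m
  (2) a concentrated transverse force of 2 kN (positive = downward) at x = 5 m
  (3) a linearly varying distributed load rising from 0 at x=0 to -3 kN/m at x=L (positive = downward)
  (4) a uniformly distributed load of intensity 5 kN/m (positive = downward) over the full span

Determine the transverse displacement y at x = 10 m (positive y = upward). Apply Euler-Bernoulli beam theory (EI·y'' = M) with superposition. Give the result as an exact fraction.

y(10) = -53/400 m

Load 1 — point force P=12 kN at a=40/3 m (b=L-a=20/3):
  y_1 = -Px²(3a-x)/(6EI)  [x≤a] = -12·10²·(3·(40/3)-10)/(6·200000) = -3/100 m
Load 2 — point force P=2 kN at a=5 m (b=L-a=15):
  y_2 = -Pa²(3x-a)/(6EI)  [x>a] = -2·5²·(3·10-5)/(6·200000) = -1/960 m
Load 3 — triangular load w₀=-3 kN/m (0→w₀ over full span):
  y_3 = (w₀Lx³/12-w₀L²x²/6-w₀x⁵/(120L))/EI = ((-3)·20·10³/12-(-3)·20²·10²/6-(-3)·10⁵/(120·20))/200000 = 121/1600 m
Load 4 — uniform load w=5 kN/m over full span:
  y_4 = -wx²(x²-4Lx+6L²)/(24EI) = -5·10²·(10²-4·20·10+6·20²)/(24·200000) = -17/96 m
Superposition: y = Σ y_i = -53/400 m ≈ -0.132500 m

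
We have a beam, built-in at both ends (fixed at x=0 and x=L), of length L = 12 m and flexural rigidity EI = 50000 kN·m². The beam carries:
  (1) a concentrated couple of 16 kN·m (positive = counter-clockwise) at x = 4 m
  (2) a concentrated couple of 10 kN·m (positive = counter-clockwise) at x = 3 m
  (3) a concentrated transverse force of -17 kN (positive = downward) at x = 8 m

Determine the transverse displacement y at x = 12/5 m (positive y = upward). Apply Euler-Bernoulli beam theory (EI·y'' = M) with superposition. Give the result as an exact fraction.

Load 1 — applied couple M₀=16 kN·m at a=4 m (b=L-a=8):
  y_1 = (R_Ax³/6 - M_Ax²/2)/EI  [x≤a] with R_A=16/9, M_A=0 = ((16/9)·(12/5)³/6 - 0·(12/5)²/2)/50000 = 32/390625 m
Load 2 — applied couple M₀=10 kN·m at a=3 m (b=L-a=9):
  y_2 = (R_Ax³/6 - M_Ax²/2)/EI  [x≤a] with R_A=15/16, M_A=-15/8 = ((15/16)·(12/5)³/6 - (-15/8)·(12/5)²/2)/50000 = 189/1250000 m
Load 3 — point force P=-17 kN at a=8 m (b=L-a=4):
  y_3 = -Pb²x²(3aL-(3a+b)x)/(6L³EI)  [x≤a] = -(-17)·4²·(12/5)²·(3·8·12-(3·8+4)·(12/5))/(6·12³·50000) = 782/1171875 m
Superposition: y = Σ y_i = 16883/18750000 m ≈ 0.000900 m

y(12/5) = 16883/18750000 m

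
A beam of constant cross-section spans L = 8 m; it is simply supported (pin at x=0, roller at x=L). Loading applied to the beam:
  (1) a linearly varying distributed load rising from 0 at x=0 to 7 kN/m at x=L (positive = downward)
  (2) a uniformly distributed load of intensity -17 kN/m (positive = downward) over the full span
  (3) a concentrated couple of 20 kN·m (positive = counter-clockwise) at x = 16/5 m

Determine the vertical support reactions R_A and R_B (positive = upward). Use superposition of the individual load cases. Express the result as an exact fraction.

R_A = -337/6 kN, R_B = -311/6 kN

Load 1 — triangular load w₀=7 kN/m (0→w₀ over full span):
  R_A = w₀L/6 = 7·8/6 = 28/3 kN
  R_B = w₀L/3 = 7·8/3 = 56/3 kN
Load 2 — uniform load w=-17 kN/m over full span:
  R_A = wL/2 = (-17)·8/2 = -68 kN
  R_B = wL/2 = (-17)·8/2 = -68 kN
Load 3 — applied couple M₀=20 kN·m at a=16/5 m (b=L-a=24/5):
  R_A = M₀/L = 20/8 = 5/2 kN
  R_B = -M₀/L = -20/8 = -5/2 kN
Superposition: R_A = -337/6 kN, R_B = -311/6 kN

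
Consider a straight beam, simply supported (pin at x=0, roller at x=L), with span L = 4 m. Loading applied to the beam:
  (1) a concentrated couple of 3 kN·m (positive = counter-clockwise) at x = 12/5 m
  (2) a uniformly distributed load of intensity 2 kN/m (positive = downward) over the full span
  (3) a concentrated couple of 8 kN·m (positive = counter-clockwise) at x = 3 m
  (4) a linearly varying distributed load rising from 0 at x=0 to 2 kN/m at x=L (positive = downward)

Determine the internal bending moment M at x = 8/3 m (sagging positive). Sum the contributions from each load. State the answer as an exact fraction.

Load 1 — applied couple M₀=3 kN·m at a=12/5 m (b=L-a=8/5):
  M_1 = M₀x/L - M₀  [x>a] = 3·(8/3)/4 - 3 = -1 kN·m
Load 2 — uniform load w=2 kN/m over full span:
  M_2 = wx(L-x)/2 = 2·(8/3)·(4-(8/3))/2 = 32/9 kN·m
Load 3 — applied couple M₀=8 kN·m at a=3 m (b=L-a=1):
  M_3 = M₀x/L  [x≤a] = 8·(8/3)/4 = 16/3 kN·m
Load 4 — triangular load w₀=2 kN/m (0→w₀ over full span):
  M_4 = w₀Lx/6 - w₀x³/(6L) = 2·4·(8/3)/6 - 2·(8/3)³/(6·4) = 160/81 kN·m
Superposition: M = Σ M_i = 799/81 kN·m ≈ 9.864198 kN·m

M(8/3) = 799/81 kN·m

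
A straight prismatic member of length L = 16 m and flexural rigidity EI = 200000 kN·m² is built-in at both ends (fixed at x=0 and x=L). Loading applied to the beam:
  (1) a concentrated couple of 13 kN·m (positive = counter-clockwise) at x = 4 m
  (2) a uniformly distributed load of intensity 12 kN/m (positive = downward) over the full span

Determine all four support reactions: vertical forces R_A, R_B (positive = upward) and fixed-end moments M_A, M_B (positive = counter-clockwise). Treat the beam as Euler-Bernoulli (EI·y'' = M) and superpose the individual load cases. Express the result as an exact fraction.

R_A = 12405/128 kN, M_A = 4057/16 kN·m, R_B = 12171/128 kN, M_B = -4031/16 kN·m

Load 1 — applied couple M₀=13 kN·m at a=4 m (b=L-a=12):
  R_A = 6M₀ab/L³ = 6·13·4·12/16³ = 117/128 kN
  M_A = M₀b(2a-b)/L² = 13·12·(2·4-12)/16² = -39/16 kN·m
  R_B = -6M₀ab/L³ = -6·13·4·12/16³ = -117/128 kN
  M_B = M₀a(2b-a)/L² = 13·4·(2·12-4)/16² = 65/16 kN·m
Load 2 — uniform load w=12 kN/m over full span:
  R_A = wL/2 = 12·16/2 = 96 kN
  M_A = wL²/12 = 12·16²/12 = 256 kN·m
  R_B = wL/2 = 12·16/2 = 96 kN
  M_B = -wL²/12 = -12·16²/12 = -256 kN·m
Superposition: R_A = 12405/128 kN, M_A = 4057/16 kN·m, R_B = 12171/128 kN, M_B = -4031/16 kN·m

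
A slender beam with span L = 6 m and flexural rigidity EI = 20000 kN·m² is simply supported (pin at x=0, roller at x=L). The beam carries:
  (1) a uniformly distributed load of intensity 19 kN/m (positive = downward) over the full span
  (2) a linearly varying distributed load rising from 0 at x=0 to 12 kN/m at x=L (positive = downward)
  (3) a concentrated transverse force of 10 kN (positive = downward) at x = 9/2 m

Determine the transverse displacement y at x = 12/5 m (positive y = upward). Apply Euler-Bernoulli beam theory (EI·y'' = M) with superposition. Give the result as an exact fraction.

Load 1 — uniform load w=19 kN/m over full span:
  y_1 = -wx(L³-2Lx²+x³)/(24EI) = -19·(12/5)·(6³-2·6·(12/5)²+(12/5)³)/(24·20000) = -47709/3125000 m
Load 2 — triangular load w₀=12 kN/m (0→w₀ over full span):
  y_2 = -w₀x(7L⁴-10L²x²+3x⁴)/(360LEI) = -12·(12/5)·(7·6⁴-10·6²·(12/5)²+3·(12/5)⁴)/(360·6·20000) = -92421/19531250 m
Load 3 — point force P=10 kN at a=9/2 m (b=L-a=3/2):
  y_3 = -Pbx(L²-b²-x²)/(6LEI)  [x≤a] = -10·(3/2)·(12/5)·(6²-(3/2)²-(12/5)²)/(6·6·20000) = -2799/2000000 m
Superposition: y = Σ y_i = -26747919/1250000000 m ≈ -0.021398 m

y(12/5) = -26747919/1250000000 m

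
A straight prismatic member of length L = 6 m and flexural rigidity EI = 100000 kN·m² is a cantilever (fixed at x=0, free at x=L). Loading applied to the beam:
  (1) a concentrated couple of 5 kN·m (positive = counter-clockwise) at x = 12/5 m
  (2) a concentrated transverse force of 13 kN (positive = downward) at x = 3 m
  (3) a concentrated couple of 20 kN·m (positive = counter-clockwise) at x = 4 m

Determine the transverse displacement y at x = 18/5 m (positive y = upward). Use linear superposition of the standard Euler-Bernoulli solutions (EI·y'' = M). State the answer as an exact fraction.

y(18/5) = 63/1000000 m

Load 1 — applied couple M₀=5 kN·m at a=12/5 m (b=L-a=18/5):
  y_1 = M₀a(2x-a)/(2EI)  [x>a] = 5·(12/5)·(2·(18/5)-(12/5))/(2·100000) = 9/31250 m
Load 2 — point force P=13 kN at a=3 m (b=L-a=3):
  y_2 = -Pa²(3x-a)/(6EI)  [x>a] = -13·3²·(3·(18/5)-3)/(6·100000) = -1521/1000000 m
Load 3 — applied couple M₀=20 kN·m at a=4 m (b=L-a=2):
  y_3 = M₀x²/(2EI)  [x≤a] = 20·(18/5)²/(2·100000) = 81/62500 m
Superposition: y = Σ y_i = 63/1000000 m ≈ 0.000063 m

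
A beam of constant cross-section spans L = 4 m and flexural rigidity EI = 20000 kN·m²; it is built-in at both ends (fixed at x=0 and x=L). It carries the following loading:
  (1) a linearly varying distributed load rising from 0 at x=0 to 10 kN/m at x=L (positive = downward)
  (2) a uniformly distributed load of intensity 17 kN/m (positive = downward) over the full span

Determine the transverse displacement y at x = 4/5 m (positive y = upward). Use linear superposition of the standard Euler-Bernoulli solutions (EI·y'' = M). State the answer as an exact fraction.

y(4/5) = -1712/5859375 m

Load 1 — triangular load w₀=10 kN/m (0→w₀ over full span):
  y_1 = -w₀x²(L-x)²(x+2L)/(120LEI) = -10·(4/5)²·(4-(4/5))²·((4/5)+2·4)/(120·4·20000) = -352/5859375 m
Load 2 — uniform load w=17 kN/m over full span:
  y_2 = -wx²(L-x)²/(24EI) = -17·(4/5)²·(4-(4/5))²/(24·20000) = -272/1171875 m
Superposition: y = Σ y_i = -1712/5859375 m ≈ -0.000292 m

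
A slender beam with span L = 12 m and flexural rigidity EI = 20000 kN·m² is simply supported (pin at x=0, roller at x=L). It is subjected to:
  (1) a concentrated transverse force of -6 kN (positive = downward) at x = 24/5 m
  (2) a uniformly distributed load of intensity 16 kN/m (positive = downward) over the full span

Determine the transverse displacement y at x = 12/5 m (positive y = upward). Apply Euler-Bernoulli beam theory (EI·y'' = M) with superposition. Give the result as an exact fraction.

y(12/5) = -47682/390625 m

Load 1 — point force P=-6 kN at a=24/5 m (b=L-a=36/5):
  y_1 = -Pbx(L²-b²-x²)/(6LEI)  [x≤a] = -(-6)·(36/5)·(12/5)·(12²-(36/5)²-(12/5)²)/(6·12·20000) = 486/78125 m
Load 2 — uniform load w=16 kN/m over full span:
  y_2 = -wx(L³-2Lx²+x³)/(24EI) = -16·(12/5)·(12³-2·12·(12/5)²+(12/5)³)/(24·20000) = -50112/390625 m
Superposition: y = Σ y_i = -47682/390625 m ≈ -0.122066 m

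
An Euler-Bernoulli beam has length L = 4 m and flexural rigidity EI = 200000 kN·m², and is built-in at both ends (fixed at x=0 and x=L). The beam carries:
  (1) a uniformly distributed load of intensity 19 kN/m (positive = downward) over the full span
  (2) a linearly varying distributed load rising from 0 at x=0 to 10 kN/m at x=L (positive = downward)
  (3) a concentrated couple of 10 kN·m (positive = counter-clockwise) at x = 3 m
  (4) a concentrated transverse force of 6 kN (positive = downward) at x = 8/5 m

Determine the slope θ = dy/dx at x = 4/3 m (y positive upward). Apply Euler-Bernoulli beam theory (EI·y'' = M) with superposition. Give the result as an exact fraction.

Load 1 — uniform load w=19 kN/m over full span:
  θ_1 = -wx(L-x)(L-2x)/(12EI) = -19·(4/3)·(4-(4/3))·(4-2·(4/3))/(12·200000) = -19/506250 rad
Load 2 — triangular load w₀=10 kN/m (0→w₀ over full span):
  θ_2 = -w₀(2x(L-x)(L-2x)(x+2L)+x²(L-x)²)/(120LEI) = -10·(2·(4/3)·(4-(4/3))·(4-2·(4/3))·((4/3)+2·4)+(4/3)²·(4-(4/3))²)/(120·4·200000) = -8/759375 rad
Load 3 — applied couple M₀=10 kN·m at a=3 m (b=L-a=1):
  θ_3 = (R_Ax²/2 - M_Ax)/EI  [x≤a] with R_A=45/16, M_A=25/8 = ((45/16)·(4/3)²/2 - (25/8)·(4/3))/200000 = -1/120000 rad
Load 4 — point force P=6 kN at a=8/5 m (b=L-a=12/5):
  θ_4 = -Pb²x(2aL-(3a+b)x)/(2L³EI)  [x≤a] = -6·(12/5)²·(4/3)·(2·(8/5)·4-(3·(8/5)+(12/5))·(4/3))/(2·4³·200000) = -9/1562500 rad
Superposition: θ = Σ θ_i = -377617/6075000000 rad ≈ -0.000062 rad

θ(4/3) = -377617/6075000000 rad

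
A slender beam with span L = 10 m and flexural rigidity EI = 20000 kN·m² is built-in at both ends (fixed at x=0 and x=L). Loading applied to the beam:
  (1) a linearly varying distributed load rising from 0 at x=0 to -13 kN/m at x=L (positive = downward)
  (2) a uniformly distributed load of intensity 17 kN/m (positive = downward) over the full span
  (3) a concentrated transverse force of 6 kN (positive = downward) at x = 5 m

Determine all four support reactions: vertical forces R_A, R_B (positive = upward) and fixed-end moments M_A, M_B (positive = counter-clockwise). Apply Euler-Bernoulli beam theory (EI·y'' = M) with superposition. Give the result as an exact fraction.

R_A = 137/2 kN, M_A = 635/6 kN·m, R_B = 85/2 kN, M_B = -505/6 kN·m

Load 1 — triangular load w₀=-13 kN/m (0→w₀ over full span):
  R_A = 3w₀L/20 = 3·(-13)·10/20 = -39/2 kN
  M_A = w₀L²/30 = (-13)·10²/30 = -130/3 kN·m
  R_B = 7w₀L/20 = 7·(-13)·10/20 = -91/2 kN
  M_B = -w₀L²/20 = -(-13)·10²/20 = 65 kN·m
Load 2 — uniform load w=17 kN/m over full span:
  R_A = wL/2 = 17·10/2 = 85 kN
  M_A = wL²/12 = 17·10²/12 = 425/3 kN·m
  R_B = wL/2 = 17·10/2 = 85 kN
  M_B = -wL²/12 = -17·10²/12 = -425/3 kN·m
Load 3 — point force P=6 kN at a=5 m (b=L-a=5):
  R_A = Pb²(3a+b)/L³ = 6·5²·(3·5+5)/10³ = 3 kN
  M_A = Pab²/L² = 6·5·5²/10² = 15/2 kN·m
  R_B = Pa²(a+3b)/L³ = 6·5²·(5+3·5)/10³ = 3 kN
  M_B = -Pa²b/L² = -6·5²·5/10² = -15/2 kN·m
Superposition: R_A = 137/2 kN, M_A = 635/6 kN·m, R_B = 85/2 kN, M_B = -505/6 kN·m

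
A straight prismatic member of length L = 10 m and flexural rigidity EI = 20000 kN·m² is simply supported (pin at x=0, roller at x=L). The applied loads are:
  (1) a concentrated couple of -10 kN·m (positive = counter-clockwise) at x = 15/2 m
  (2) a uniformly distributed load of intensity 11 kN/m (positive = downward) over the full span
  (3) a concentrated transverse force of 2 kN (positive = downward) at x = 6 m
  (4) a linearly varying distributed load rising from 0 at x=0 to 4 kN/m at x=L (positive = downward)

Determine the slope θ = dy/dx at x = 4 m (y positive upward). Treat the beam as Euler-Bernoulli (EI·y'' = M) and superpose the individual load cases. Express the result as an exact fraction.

θ(4) = -58909/7200000 rad

Load 1 — applied couple M₀=-10 kN·m at a=15/2 m (b=L-a=5/2):
  θ_1 = (M₀x²/(2L)+C₁)/EI  [x≤a] with C₁=M₀(3b²-L²)/(6L)=325/24 = ((-10)·4²/(2·10)+(325/24))/20000 = 133/480000 rad
Load 2 — uniform load w=11 kN/m over full span:
  θ_2 = -w(L³-6Lx²+4x³)/(24EI) = -11·(10³-6·10·4²+4·4³)/(24·20000) = -407/60000 rad
Load 3 — point force P=2 kN at a=6 m (b=L-a=4):
  θ_3 = -Pb(L²-b²-3x²)/(6LEI)  [x≤a] = -2·4·(10²-4²-3·4²)/(6·10·20000) = -3/12500 rad
Load 4 — triangular load w₀=4 kN/m (0→w₀ over full span):
  θ_4 = -w₀(7L⁴-30L²x²+15x⁴)/(360LEI) = -4·(7·10⁴-30·10²·4²+15·4⁴)/(360·10·20000) = -323/225000 rad
Superposition: θ = Σ θ_i = -58909/7200000 rad ≈ -0.008182 rad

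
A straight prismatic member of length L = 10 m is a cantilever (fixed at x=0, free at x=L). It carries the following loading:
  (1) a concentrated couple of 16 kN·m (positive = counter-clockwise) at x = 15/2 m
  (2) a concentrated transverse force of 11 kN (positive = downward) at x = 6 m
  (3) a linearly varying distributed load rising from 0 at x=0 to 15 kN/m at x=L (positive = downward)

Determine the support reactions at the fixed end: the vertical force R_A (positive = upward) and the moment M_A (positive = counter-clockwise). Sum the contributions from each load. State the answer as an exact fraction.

R_A = 86 kN, M_A = 550 kN·m

Load 1 — applied couple M₀=16 kN·m at a=15/2 m (b=L-a=5/2):
  R_A = 0 kN
  M_A = -M₀ = -16 kN·m
Load 2 — point force P=11 kN at a=6 m (b=L-a=4):
  R_A = P = 11 kN
  M_A = Pa = 11·6 = 66 kN·m
Load 3 — triangular load w₀=15 kN/m (0→w₀ over full span):
  R_A = w₀L/2 = 15·10/2 = 75 kN
  M_A = w₀L²/3 = 15·10²/3 = 500 kN·m
Superposition: R_A = 86 kN, M_A = 550 kN·m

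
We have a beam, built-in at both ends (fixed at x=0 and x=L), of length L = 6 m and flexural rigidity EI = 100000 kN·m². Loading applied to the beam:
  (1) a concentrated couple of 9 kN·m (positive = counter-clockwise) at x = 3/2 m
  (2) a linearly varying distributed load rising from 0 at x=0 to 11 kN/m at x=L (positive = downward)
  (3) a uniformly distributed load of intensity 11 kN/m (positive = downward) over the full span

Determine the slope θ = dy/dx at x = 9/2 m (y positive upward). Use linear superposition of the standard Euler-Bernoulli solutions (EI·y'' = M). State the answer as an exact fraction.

θ(9/2) = 32967/128000000 rad

Load 1 — applied couple M₀=9 kN·m at a=3/2 m (b=L-a=9/2):
  θ_1 = (R_Ax²/2 - M_Ax - M₀(x-a))/EI  [x>a] with R_A=27/16, M_A=-27/16 = ((27/16)·(9/2)²/2 - (-27/16)·(9/2) - 9·((9/2)-(3/2)))/100000 = -297/12800000 rad
Load 2 — triangular load w₀=11 kN/m (0→w₀ over full span):
  θ_2 = -w₀(2x(L-x)(L-2x)(x+2L)+x²(L-x)²)/(120LEI) = -11·(2·(9/2)·(6-(9/2))·(6-2·(9/2))·((9/2)+2·6)+(9/2)²·(6-(9/2))²)/(120·6·100000) = 12177/128000000 rad
Load 3 — uniform load w=11 kN/m over full span:
  θ_3 = -wx(L-x)(L-2x)/(12EI) = -11·(9/2)·(6-(9/2))·(6-2·(9/2))/(12·100000) = 297/1600000 rad
Superposition: θ = Σ θ_i = 32967/128000000 rad ≈ 0.000258 rad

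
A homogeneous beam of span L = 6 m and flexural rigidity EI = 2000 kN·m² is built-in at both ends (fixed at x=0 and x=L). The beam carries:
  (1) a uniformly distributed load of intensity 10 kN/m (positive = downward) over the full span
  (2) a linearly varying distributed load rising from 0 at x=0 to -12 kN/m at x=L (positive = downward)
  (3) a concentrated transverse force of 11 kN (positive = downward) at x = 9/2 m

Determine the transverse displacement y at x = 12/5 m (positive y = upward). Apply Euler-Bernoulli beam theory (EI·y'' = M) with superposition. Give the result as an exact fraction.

y(12/5) = -1133631/125000000 m

Load 1 — uniform load w=10 kN/m over full span:
  y_1 = -wx²(L-x)²/(24EI) = -10·(12/5)²·(6-(12/5))²/(24·2000) = -243/15625 m
Load 2 — triangular load w₀=-12 kN/m (0→w₀ over full span):
  y_2 = -w₀x²(L-x)²(x+2L)/(120LEI) = -(-12)·(12/5)²·(6-(12/5))²·((12/5)+2·6)/(120·6·2000) = 17496/1953125 m
Load 3 — point force P=11 kN at a=9/2 m (b=L-a=3/2):
  y_3 = -Pb²x²(3aL-(3a+b)x)/(6L³EI)  [x≤a] = -11·(3/2)²·(12/5)²·(3·(9/2)·6-(3·(9/2)+(3/2))·(12/5))/(6·6³·2000) = -99/40000 m
Superposition: y = Σ y_i = -1133631/125000000 m ≈ -0.009069 m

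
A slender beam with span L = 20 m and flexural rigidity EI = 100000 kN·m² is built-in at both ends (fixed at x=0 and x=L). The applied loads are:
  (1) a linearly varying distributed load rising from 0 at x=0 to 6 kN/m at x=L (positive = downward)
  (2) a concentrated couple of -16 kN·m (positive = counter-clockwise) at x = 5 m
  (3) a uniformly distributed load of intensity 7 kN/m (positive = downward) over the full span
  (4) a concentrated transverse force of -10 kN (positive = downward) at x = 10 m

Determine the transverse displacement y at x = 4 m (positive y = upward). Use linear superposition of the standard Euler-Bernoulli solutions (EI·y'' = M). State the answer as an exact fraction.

Load 1 — triangular load w₀=6 kN/m (0→w₀ over full span):
  y_1 = -w₀x²(L-x)²(x+2L)/(120LEI) = -6·4²·(20-4)²·(4+2·20)/(120·20·100000) = -352/78125 m
Load 2 — applied couple M₀=-16 kN·m at a=5 m (b=L-a=15):
  y_2 = (R_Ax³/6 - M_Ax²/2)/EI  [x≤a] with R_A=-9/10, M_A=3 = ((-9/10)·4³/6 - 3·4²/2)/100000 = -21/62500 m
Load 3 — uniform load w=7 kN/m over full span:
  y_3 = -wx²(L-x)²/(24EI) = -7·4²·(20-4)²/(24·100000) = -112/9375 m
Load 4 — point force P=-10 kN at a=10 m (b=L-a=10):
  y_4 = -Pb²x²(3aL-(3a+b)x)/(6L³EI)  [x≤a] = -(-10)·10²·4²·(3·10·20-(3·10+10)·4)/(6·20³·100000) = 11/7500 m
Superposition: y = Σ y_i = -1197/78125 m ≈ -0.015322 m

y(4) = -1197/78125 m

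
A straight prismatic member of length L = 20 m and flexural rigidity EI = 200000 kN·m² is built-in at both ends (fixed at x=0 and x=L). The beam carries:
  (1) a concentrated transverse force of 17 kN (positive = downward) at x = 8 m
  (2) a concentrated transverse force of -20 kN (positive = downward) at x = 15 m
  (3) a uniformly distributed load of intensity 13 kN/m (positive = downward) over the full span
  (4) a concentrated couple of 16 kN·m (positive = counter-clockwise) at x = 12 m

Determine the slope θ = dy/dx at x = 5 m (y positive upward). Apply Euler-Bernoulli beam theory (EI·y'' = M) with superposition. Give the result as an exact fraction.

θ(5) = -70089/16000000 rad

Load 1 — point force P=17 kN at a=8 m (b=L-a=12):
  θ_1 = -Pb²x(2aL-(3a+b)x)/(2L³EI)  [x≤a] = -17·12²·5·(2·8·20-(3·8+12)·5)/(2·20³·200000) = -1071/2000000 rad
Load 2 — point force P=-20 kN at a=15 m (b=L-a=5):
  θ_2 = -Pb²x(2aL-(3a+b)x)/(2L³EI)  [x≤a] = -(-20)·5²·5·(2·15·20-(3·15+5)·5)/(2·20³·200000) = 7/25600 rad
Load 3 — uniform load w=13 kN/m over full span:
  θ_3 = -wx(L-x)(L-2x)/(12EI) = -13·5·(20-5)·(20-2·5)/(12·200000) = -13/3200 rad
Load 4 — applied couple M₀=16 kN·m at a=12 m (b=L-a=8):
  θ_4 = (R_Ax²/2 - M_Ax)/EI  [x≤a] with R_A=144/125, M_A=128/25 = ((144/125)·5²/2 - (128/25)·5)/200000 = -7/125000 rad
Superposition: θ = Σ θ_i = -70089/16000000 rad ≈ -0.004381 rad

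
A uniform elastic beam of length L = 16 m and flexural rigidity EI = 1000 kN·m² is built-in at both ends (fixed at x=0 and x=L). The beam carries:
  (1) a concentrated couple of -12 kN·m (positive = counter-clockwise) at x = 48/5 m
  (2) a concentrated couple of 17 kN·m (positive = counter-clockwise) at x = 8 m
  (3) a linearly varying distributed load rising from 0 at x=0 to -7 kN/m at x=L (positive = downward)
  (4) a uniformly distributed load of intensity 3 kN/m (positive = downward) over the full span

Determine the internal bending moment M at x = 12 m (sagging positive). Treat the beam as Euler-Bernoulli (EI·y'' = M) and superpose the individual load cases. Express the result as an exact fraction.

Load 1 — applied couple M₀=-12 kN·m at a=48/5 m (b=L-a=32/5):
  M_1 = R_Ax - M_A - M₀  [x>a] with R_A=-27/25, M_A=-96/25 = (-27/25)·12 - (-96/25) - (-12) = 72/25 kN·m
Load 2 — applied couple M₀=17 kN·m at a=8 m (b=L-a=8):
  M_2 = R_Ax - M_A - M₀  [x>a] with R_A=51/32, M_A=17/4 = (51/32)·12 - (17/4) - 17 = -17/8 kN·m
Load 3 — triangular load w₀=-7 kN/m (0→w₀ over full span):
  M_3 = 3w₀Lx/20 - w₀L²/30 - w₀x³/(6L) = 3·(-7)·16·12/20 - (-7)·16²/30 - (-7)·12³/(6·16) = -238/15 kN·m
Load 4 — uniform load w=3 kN/m over full span:
  M_4 = wLx/2 - wL²/12 - wx²/2 = 3·16·12/2 - 3·16²/12 - 3·12²/2 = 8 kN·m
Superposition: M = Σ M_i = -4267/600 kN·m ≈ -7.111667 kN·m

M(12) = -4267/600 kN·m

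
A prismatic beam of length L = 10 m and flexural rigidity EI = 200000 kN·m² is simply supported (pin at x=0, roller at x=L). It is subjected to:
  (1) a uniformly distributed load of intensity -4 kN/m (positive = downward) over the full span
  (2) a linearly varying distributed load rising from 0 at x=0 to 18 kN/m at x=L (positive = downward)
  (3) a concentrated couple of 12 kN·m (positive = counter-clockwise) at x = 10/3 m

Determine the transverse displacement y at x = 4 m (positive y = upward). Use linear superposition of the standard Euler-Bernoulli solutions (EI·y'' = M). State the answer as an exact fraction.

y(4) = -879/312500 m

Load 1 — uniform load w=-4 kN/m over full span:
  y_1 = -wx(L³-2Lx²+x³)/(24EI) = -(-4)·4·(10³-2·10·4²+4³)/(24·200000) = 31/12500 m
Load 2 — triangular load w₀=18 kN/m (0→w₀ over full span):
  y_2 = -w₀x(7L⁴-10L²x²+3x⁴)/(360LEI) = -18·4·(7·10⁴-10·10²·4²+3·4⁴)/(360·10·200000) = -3423/625000 m
Load 3 — applied couple M₀=12 kN·m at a=10/3 m (b=L-a=20/3):
  y_3 = (M₀x³/(6L)-M₀(x-a)²/2+C₁x)/EI  [x>a] with C₁=M₀(3b²-L²)/(6L)=20/3 = (12·4³/(6·10)-12·(4-(10/3))²/2+(20/3)·4)/200000 = 23/125000 m
Superposition: y = Σ y_i = -879/312500 m ≈ -0.002813 m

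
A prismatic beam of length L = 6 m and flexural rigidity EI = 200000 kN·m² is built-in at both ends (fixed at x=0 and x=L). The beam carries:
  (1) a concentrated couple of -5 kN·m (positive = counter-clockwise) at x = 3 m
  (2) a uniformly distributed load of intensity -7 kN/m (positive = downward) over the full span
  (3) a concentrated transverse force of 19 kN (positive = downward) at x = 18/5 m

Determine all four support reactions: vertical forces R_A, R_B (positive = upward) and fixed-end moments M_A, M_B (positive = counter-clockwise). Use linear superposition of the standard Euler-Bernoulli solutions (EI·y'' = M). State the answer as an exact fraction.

Load 1 — applied couple M₀=-5 kN·m at a=3 m (b=L-a=3):
  R_A = 6M₀ab/L³ = 6·(-5)·3·3/6³ = -5/4 kN
  M_A = M₀b(2a-b)/L² = (-5)·3·(2·3-3)/6² = -5/4 kN·m
  R_B = -6M₀ab/L³ = -6·(-5)·3·3/6³ = 5/4 kN
  M_B = M₀a(2b-a)/L² = (-5)·3·(2·3-3)/6² = -5/4 kN·m
Load 2 — uniform load w=-7 kN/m over full span:
  R_A = wL/2 = (-7)·6/2 = -21 kN
  M_A = wL²/12 = (-7)·6²/12 = -21 kN·m
  R_B = wL/2 = (-7)·6/2 = -21 kN
  M_B = -wL²/12 = -(-7)·6²/12 = 21 kN·m
Load 3 — point force P=19 kN at a=18/5 m (b=L-a=12/5):
  R_A = Pb²(3a+b)/L³ = 19·(12/5)²·(3·(18/5)+(12/5))/6³ = 836/125 kN
  M_A = Pab²/L² = 19·(18/5)·(12/5)²/6² = 1368/125 kN·m
  R_B = Pa²(a+3b)/L³ = 19·(18/5)²·((18/5)+3·(12/5))/6³ = 1539/125 kN
  M_B = -Pa²b/L² = -19·(18/5)²·(12/5)/6² = -2052/125 kN·m
Superposition: R_A = -7781/500 kN, M_A = -5653/500 kN·m, R_B = -3719/500 kN, M_B = 1667/500 kN·m

R_A = -7781/500 kN, M_A = -5653/500 kN·m, R_B = -3719/500 kN, M_B = 1667/500 kN·m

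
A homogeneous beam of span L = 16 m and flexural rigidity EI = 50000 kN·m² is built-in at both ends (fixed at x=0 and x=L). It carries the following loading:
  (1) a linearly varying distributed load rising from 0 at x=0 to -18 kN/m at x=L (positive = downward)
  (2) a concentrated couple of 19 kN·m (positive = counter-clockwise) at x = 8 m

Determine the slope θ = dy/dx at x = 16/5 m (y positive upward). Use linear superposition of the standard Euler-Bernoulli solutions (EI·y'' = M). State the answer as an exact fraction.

Load 1 — triangular load w₀=-18 kN/m (0→w₀ over full span):
  θ_1 = -w₀(2x(L-x)(L-2x)(x+2L)+x²(L-x)²)/(120LEI) = -(-18)·(2·(16/5)·(16-(16/5))·(16-2·(16/5))·((16/5)+2·16)+(16/5)²·(16-(16/5))²)/(120·16·50000) = 10752/1953125 rad
Load 2 — applied couple M₀=19 kN·m at a=8 m (b=L-a=8):
  θ_2 = (R_Ax²/2 - M_Ax)/EI  [x≤a] with R_A=57/32, M_A=19/4 = ((57/32)·(16/5)²/2 - (19/4)·(16/5))/50000 = -19/156250 rad
Superposition: θ = Σ θ_i = 21029/3906250 rad ≈ 0.005383 rad

θ(16/5) = 21029/3906250 rad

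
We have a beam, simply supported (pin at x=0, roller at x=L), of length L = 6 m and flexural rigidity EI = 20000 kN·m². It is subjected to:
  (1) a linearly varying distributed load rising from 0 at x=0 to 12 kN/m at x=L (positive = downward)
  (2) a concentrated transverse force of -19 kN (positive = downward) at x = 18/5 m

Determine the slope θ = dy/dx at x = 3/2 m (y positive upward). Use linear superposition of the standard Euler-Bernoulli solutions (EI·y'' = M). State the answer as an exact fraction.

θ(3/2) = -60543/160000000 rad

Load 1 — triangular load w₀=12 kN/m (0→w₀ over full span):
  θ_1 = -w₀(7L⁴-30L²x²+15x⁴)/(360LEI) = -12·(7·6⁴-30·6²·(3/2)²+15·(3/2)⁴)/(360·6·20000) = -11943/6400000 rad
Load 2 — point force P=-19 kN at a=18/5 m (b=L-a=12/5):
  θ_2 = -Pb(L²-b²-3x²)/(6LEI)  [x≤a] = -(-19)·(12/5)·(6²-(12/5)²-3·(3/2)²)/(6·6·20000) = 14877/10000000 rad
Superposition: θ = Σ θ_i = -60543/160000000 rad ≈ -0.000378 rad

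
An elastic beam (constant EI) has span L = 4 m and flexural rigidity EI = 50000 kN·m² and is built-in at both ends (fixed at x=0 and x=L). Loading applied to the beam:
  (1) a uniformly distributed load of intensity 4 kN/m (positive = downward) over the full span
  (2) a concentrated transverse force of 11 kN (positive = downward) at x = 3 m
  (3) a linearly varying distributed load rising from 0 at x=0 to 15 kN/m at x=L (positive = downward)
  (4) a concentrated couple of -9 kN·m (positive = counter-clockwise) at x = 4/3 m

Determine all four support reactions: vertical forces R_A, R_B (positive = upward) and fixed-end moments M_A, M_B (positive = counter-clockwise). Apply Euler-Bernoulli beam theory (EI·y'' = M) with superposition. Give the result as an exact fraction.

Load 1 — uniform load w=4 kN/m over full span:
  R_A = wL/2 = 4·4/2 = 8 kN
  M_A = wL²/12 = 4·4²/12 = 16/3 kN·m
  R_B = wL/2 = 4·4/2 = 8 kN
  M_B = -wL²/12 = -4·4²/12 = -16/3 kN·m
Load 2 — point force P=11 kN at a=3 m (b=L-a=1):
  R_A = Pb²(3a+b)/L³ = 11·1²·(3·3+1)/4³ = 55/32 kN
  M_A = Pab²/L² = 11·3·1²/4² = 33/16 kN·m
  R_B = Pa²(a+3b)/L³ = 11·3²·(3+3·1)/4³ = 297/32 kN
  M_B = -Pa²b/L² = -11·3²·1/4² = -99/16 kN·m
Load 3 — triangular load w₀=15 kN/m (0→w₀ over full span):
  R_A = 3w₀L/20 = 3·15·4/20 = 9 kN
  M_A = w₀L²/30 = 15·4²/30 = 8 kN·m
  R_B = 7w₀L/20 = 7·15·4/20 = 21 kN
  M_B = -w₀L²/20 = -15·4²/20 = -12 kN·m
Load 4 — applied couple M₀=-9 kN·m at a=4/3 m (b=L-a=8/3):
  R_A = 6M₀ab/L³ = 6·(-9)·(4/3)·(8/3)/4³ = -3 kN
  M_A = M₀b(2a-b)/L² = (-9)·(8/3)·(2·(4/3)-(8/3))/4² = 0 kN·m
  R_B = -6M₀ab/L³ = -6·(-9)·(4/3)·(8/3)/4³ = 3 kN
  M_B = M₀a(2b-a)/L² = (-9)·(4/3)·(2·(8/3)-(4/3))/4² = -3 kN·m
Superposition: R_A = 503/32 kN, M_A = 739/48 kN·m, R_B = 1321/32 kN, M_B = -1273/48 kN·m

R_A = 503/32 kN, M_A = 739/48 kN·m, R_B = 1321/32 kN, M_B = -1273/48 kN·m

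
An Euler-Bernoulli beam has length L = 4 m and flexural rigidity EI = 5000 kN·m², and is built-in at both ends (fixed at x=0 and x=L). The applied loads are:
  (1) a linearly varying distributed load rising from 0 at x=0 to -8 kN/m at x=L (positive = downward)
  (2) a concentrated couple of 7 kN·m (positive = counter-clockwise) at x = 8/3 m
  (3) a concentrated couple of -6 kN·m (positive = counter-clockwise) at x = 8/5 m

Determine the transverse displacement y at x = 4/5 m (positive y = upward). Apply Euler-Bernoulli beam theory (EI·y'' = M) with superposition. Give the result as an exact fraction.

y(4/5) = 8081/87890625 m

Load 1 — triangular load w₀=-8 kN/m (0→w₀ over full span):
  y_1 = -w₀x²(L-x)²(x+2L)/(120LEI) = -(-8)·(4/5)²·(4-(4/5))²·((4/5)+2·4)/(120·4·5000) = 5632/29296875 m
Load 2 — applied couple M₀=7 kN·m at a=8/3 m (b=L-a=4/3):
  y_2 = (R_Ax³/6 - M_Ax²/2)/EI  [x≤a] with R_A=7/3, M_A=7/3 = ((7/3)·(4/5)³/6 - (7/3)·(4/5)²/2)/5000 = -77/703125 m
Load 3 — applied couple M₀=-6 kN·m at a=8/5 m (b=L-a=12/5):
  y_3 = (R_Ax³/6 - M_Ax²/2)/EI  [x≤a] with R_A=-54/25, M_A=-18/25 = ((-54/25)·(4/5)³/6 - (-18/25)·(4/5)²/2)/5000 = 18/1953125 m
Superposition: y = Σ y_i = 8081/87890625 m ≈ 0.000092 m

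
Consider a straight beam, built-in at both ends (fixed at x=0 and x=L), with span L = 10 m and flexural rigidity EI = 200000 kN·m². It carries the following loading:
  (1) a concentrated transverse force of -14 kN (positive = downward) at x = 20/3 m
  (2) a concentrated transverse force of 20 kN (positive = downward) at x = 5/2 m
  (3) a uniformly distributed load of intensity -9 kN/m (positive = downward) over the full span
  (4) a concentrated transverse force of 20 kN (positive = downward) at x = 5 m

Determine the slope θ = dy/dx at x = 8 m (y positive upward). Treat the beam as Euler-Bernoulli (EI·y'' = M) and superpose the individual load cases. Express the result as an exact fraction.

θ(8) = -2713/10800000 rad

Load 1 — point force P=-14 kN at a=20/3 m (b=L-a=10/3):
  θ_1 = Pa²(L-x)(2bL-(3b+a)(L-x))/(2L³EI)  [x>a] = (-14)·(20/3)²·(10-8)·(2·(10/3)·10-(3·(10/3)+(20/3))·(10-8))/(2·10³·200000) = -7/67500 rad
Load 2 — point force P=20 kN at a=5/2 m (b=L-a=15/2):
  θ_2 = Pa²(L-x)(2bL-(3b+a)(L-x))/(2L³EI)  [x>a] = 20·(5/2)²·(10-8)·(2·(15/2)·10-(3·(15/2)+(5/2))·(10-8))/(2·10³·200000) = 1/16000 rad
Load 3 — uniform load w=-9 kN/m over full span:
  θ_3 = -wx(L-x)(L-2x)/(12EI) = -(-9)·8·(10-8)·(10-2·8)/(12·200000) = -9/25000 rad
Load 4 — point force P=20 kN at a=5 m (b=L-a=5):
  θ_4 = Pa²(L-x)(2bL-(3b+a)(L-x))/(2L³EI)  [x>a] = 20·5²·(10-8)·(2·5·10-(3·5+5)·(10-8))/(2·10³·200000) = 3/20000 rad
Superposition: θ = Σ θ_i = -2713/10800000 rad ≈ -0.000251 rad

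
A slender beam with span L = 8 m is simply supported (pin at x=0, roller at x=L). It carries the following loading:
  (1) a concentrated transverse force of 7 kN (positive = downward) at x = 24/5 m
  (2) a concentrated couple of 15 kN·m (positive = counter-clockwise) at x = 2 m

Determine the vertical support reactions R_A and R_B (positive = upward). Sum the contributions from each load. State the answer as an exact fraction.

Load 1 — point force P=7 kN at a=24/5 m (b=L-a=16/5):
  R_A = Pb/L = 7·(16/5)/8 = 14/5 kN
  R_B = Pa/L = 7·(24/5)/8 = 21/5 kN
Load 2 — applied couple M₀=15 kN·m at a=2 m (b=L-a=6):
  R_A = M₀/L = 15/8 kN
  R_B = -M₀/L = -15/8 kN
Superposition: R_A = 187/40 kN, R_B = 93/40 kN

R_A = 187/40 kN, R_B = 93/40 kN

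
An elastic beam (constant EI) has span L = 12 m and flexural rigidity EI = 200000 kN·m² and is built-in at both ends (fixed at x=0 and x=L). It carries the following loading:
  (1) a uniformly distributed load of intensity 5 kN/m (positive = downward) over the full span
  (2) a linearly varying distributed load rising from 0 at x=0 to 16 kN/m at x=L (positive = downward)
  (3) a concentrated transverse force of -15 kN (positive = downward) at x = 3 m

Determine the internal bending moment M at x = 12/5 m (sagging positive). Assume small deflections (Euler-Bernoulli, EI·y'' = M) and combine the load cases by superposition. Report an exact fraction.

Load 1 — uniform load w=5 kN/m over full span:
  M_1 = wLx/2 - wL²/12 - wx²/2 = 5·12·(12/5)/2 - 5·12²/12 - 5·(12/5)²/2 = -12/5 kN·m
Load 2 — triangular load w₀=16 kN/m (0→w₀ over full span):
  M_2 = 3w₀Lx/20 - w₀L²/30 - w₀x³/(6L) = 3·16·12·(12/5)/20 - 16·12²/30 - 16·(12/5)³/(6·12) = -1344/125 kN·m
Load 3 — point force P=-15 kN at a=3 m (b=L-a=9):
  M_3 = Pb²(3a+b)x/L³ - Pab²/L²  [x≤a] = (-15)·9²·(3·3+9)·(12/5)/12³ - (-15)·3·9²/12² = -81/16 kN·m
Superposition: M = Σ M_i = -36429/2000 kN·m ≈ -18.214500 kN·m

M(12/5) = -36429/2000 kN·m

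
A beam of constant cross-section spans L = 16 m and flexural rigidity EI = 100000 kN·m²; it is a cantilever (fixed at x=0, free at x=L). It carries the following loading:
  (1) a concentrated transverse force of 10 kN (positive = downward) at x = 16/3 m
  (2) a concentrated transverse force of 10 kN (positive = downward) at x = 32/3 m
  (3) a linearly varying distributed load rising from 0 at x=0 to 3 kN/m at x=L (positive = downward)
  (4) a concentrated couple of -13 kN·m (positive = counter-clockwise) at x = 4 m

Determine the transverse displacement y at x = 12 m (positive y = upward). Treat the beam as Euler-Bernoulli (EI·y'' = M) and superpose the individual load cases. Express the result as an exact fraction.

Load 1 — point force P=10 kN at a=16/3 m (b=L-a=32/3):
  y_1 = -Pa²(3x-a)/(6EI)  [x>a] = -10·(16/3)²·(3·12-(16/3))/(6·100000) = -736/50625 m
Load 2 — point force P=10 kN at a=32/3 m (b=L-a=16/3):
  y_2 = -Pa²(3x-a)/(6EI)  [x>a] = -10·(32/3)²·(3·12-(32/3))/(6·100000) = -2432/50625 m
Load 3 — triangular load w₀=3 kN/m (0→w₀ over full span):
  y_3 = (w₀Lx³/12-w₀L²x²/6-w₀x⁵/(120L))/EI = (3·16·12³/12-3·16²·12²/6-3·12⁵/(120·16))/100000 = -7443/62500 m
Load 4 — applied couple M₀=-13 kN·m at a=4 m (b=L-a=12):
  y_4 = M₀a(2x-a)/(2EI)  [x>a] = (-13)·4·(2·12-4)/(2·100000) = -13/2500 m
Superposition: y = Σ y_i = -26278/140625 m ≈ -0.186866 m

y(12) = -26278/140625 m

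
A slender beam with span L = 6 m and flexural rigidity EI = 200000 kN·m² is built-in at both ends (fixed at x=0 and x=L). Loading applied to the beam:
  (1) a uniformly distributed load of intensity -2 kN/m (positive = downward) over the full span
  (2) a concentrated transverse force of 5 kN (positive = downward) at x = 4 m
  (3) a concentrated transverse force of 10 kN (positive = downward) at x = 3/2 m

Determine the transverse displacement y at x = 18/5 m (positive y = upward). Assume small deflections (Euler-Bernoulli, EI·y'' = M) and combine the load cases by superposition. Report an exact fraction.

y(18/5) = -3249/250000000 m

Load 1 — uniform load w=-2 kN/m over full span:
  y_1 = -wx²(L-x)²/(24EI) = -(-2)·(18/5)²·(6-(18/5))²/(24·200000) = 243/7812500 m
Load 2 — point force P=5 kN at a=4 m (b=L-a=2):
  y_2 = -Pb²x²(3aL-(3a+b)x)/(6L³EI)  [x≤a] = -5·2²·(18/5)²·(3·4·6-(3·4+2)·(18/5))/(6·6³·200000) = -27/1250000 m
Load 3 — point force P=10 kN at a=3/2 m (b=L-a=9/2):
  y_3 = -Pa²(L-x)²(3bL-(3b+a)(L-x))/(6L³EI)  [x>a] = -10·(3/2)²·(6-(18/5))²·(3·(9/2)·6-(3·(9/2)+(3/2))·(6-(18/5)))/(6·6³·200000) = -9/400000 m
Superposition: y = Σ y_i = -3249/250000000 m ≈ -0.000013 m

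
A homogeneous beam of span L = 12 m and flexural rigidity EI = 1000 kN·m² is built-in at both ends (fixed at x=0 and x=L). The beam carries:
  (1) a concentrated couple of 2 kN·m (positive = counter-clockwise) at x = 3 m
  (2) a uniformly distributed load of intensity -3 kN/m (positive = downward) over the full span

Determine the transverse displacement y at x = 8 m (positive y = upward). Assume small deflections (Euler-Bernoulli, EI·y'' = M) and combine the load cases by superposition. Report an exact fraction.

Load 1 — applied couple M₀=2 kN·m at a=3 m (b=L-a=9):
  y_1 = (R_Ax³/6 - M_Ax²/2 - M₀(x-a)²/2)/EI  [x>a] with R_A=3/16, M_A=-3/8 = ((3/16)·8³/6 - (-3/8)·8²/2 - 2·(8-3)²/2)/1000 = 3/1000 m
Load 2 — uniform load w=-3 kN/m over full span:
  y_2 = -wx²(L-x)²/(24EI) = -(-3)·8²·(12-8)²/(24·1000) = 16/125 m
Superposition: y = Σ y_i = 131/1000 m ≈ 0.131000 m

y(8) = 131/1000 m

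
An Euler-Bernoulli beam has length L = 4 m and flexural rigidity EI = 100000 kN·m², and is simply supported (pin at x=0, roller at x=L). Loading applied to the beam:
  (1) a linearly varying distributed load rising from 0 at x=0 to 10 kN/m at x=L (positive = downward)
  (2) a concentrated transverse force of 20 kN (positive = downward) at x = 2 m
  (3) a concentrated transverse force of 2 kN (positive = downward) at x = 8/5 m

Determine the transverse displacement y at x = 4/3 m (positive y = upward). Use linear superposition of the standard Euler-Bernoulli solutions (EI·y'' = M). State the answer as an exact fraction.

y(4/3) = -222227/569531250 m

Load 1 — triangular load w₀=10 kN/m (0→w₀ over full span):
  y_1 = -w₀x(7L⁴-10L²x²+3x⁴)/(360LEI) = -10·(4/3)·(7·4⁴-10·4²·(4/3)²+3·(4/3)⁴)/(360·4·100000) = -64/455625 m
Load 2 — point force P=20 kN at a=2 m (b=L-a=2):
  y_2 = -Pbx(L²-b²-x²)/(6LEI)  [x≤a] = -20·2·(4/3)·(4²-2²-(4/3)²)/(6·4·100000) = -23/101250 m
Load 3 — point force P=2 kN at a=8/5 m (b=L-a=12/5):
  y_3 = -Pbx(L²-b²-x²)/(6LEI)  [x≤a] = -2·(12/5)·(4/3)·(4²-(12/5)²-(4/3)²)/(6·4·100000) = -238/10546875 m
Superposition: y = Σ y_i = -222227/569531250 m ≈ -0.000390 m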